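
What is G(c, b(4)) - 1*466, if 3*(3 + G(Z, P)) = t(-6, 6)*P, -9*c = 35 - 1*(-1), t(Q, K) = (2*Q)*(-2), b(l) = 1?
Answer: -461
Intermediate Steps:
t(Q, K) = -4*Q
c = -4 (c = -(35 - 1*(-1))/9 = -(35 + 1)/9 = -⅑*36 = -4)
G(Z, P) = -3 + 8*P (G(Z, P) = -3 + ((-4*(-6))*P)/3 = -3 + (24*P)/3 = -3 + 8*P)
G(c, b(4)) - 1*466 = (-3 + 8*1) - 1*466 = (-3 + 8) - 466 = 5 - 466 = -461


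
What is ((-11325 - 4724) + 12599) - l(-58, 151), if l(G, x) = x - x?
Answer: -3450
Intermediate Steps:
l(G, x) = 0
((-11325 - 4724) + 12599) - l(-58, 151) = ((-11325 - 4724) + 12599) - 1*0 = (-16049 + 12599) + 0 = -3450 + 0 = -3450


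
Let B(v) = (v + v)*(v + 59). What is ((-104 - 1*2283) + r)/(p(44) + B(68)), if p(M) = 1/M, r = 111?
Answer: -100144/759969 ≈ -0.13177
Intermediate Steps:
B(v) = 2*v*(59 + v) (B(v) = (2*v)*(59 + v) = 2*v*(59 + v))
((-104 - 1*2283) + r)/(p(44) + B(68)) = ((-104 - 1*2283) + 111)/(1/44 + 2*68*(59 + 68)) = ((-104 - 2283) + 111)/(1/44 + 2*68*127) = (-2387 + 111)/(1/44 + 17272) = -2276/759969/44 = -2276*44/759969 = -100144/759969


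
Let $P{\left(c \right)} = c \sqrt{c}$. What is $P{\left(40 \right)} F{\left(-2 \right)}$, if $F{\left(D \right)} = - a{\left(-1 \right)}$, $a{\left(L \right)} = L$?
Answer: $80 \sqrt{10} \approx 252.98$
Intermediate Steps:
$P{\left(c \right)} = c^{\frac{3}{2}}$
$F{\left(D \right)} = 1$ ($F{\left(D \right)} = \left(-1\right) \left(-1\right) = 1$)
$P{\left(40 \right)} F{\left(-2 \right)} = 40^{\frac{3}{2}} \cdot 1 = 80 \sqrt{10} \cdot 1 = 80 \sqrt{10}$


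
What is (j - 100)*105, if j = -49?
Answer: -15645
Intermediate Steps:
(j - 100)*105 = (-49 - 100)*105 = -149*105 = -15645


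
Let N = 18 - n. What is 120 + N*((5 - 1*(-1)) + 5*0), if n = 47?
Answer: -54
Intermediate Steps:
N = -29 (N = 18 - 1*47 = 18 - 47 = -29)
120 + N*((5 - 1*(-1)) + 5*0) = 120 - 29*((5 - 1*(-1)) + 5*0) = 120 - 29*((5 + 1) + 0) = 120 - 29*(6 + 0) = 120 - 29*6 = 120 - 174 = -54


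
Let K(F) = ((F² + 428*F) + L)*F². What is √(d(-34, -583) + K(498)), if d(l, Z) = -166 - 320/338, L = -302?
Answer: √19315289055682/13 ≈ 3.3807e+5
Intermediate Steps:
d(l, Z) = -28214/169 (d(l, Z) = -166 - 320/338 = -166 - 1*160/169 = -166 - 160/169 = -28214/169)
K(F) = F²*(-302 + F² + 428*F) (K(F) = ((F² + 428*F) - 302)*F² = (-302 + F² + 428*F)*F² = F²*(-302 + F² + 428*F))
√(d(-34, -583) + K(498)) = √(-28214/169 + 498²*(-302 + 498² + 428*498)) = √(-28214/169 + 248004*(-302 + 248004 + 213144)) = √(-28214/169 + 248004*460846) = √(-28214/169 + 114291651384) = √(19315289055682/169) = √19315289055682/13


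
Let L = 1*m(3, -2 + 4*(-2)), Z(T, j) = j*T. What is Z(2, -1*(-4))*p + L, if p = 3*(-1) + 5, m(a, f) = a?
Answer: 19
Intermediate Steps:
Z(T, j) = T*j
p = 2 (p = -3 + 5 = 2)
L = 3 (L = 1*3 = 3)
Z(2, -1*(-4))*p + L = (2*(-1*(-4)))*2 + 3 = (2*4)*2 + 3 = 8*2 + 3 = 16 + 3 = 19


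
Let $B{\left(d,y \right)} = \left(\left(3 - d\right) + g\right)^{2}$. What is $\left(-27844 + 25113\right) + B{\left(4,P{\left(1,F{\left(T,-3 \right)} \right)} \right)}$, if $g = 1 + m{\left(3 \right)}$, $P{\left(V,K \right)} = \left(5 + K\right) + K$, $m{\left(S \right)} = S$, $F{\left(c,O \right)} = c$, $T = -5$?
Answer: $-2722$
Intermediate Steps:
$P{\left(V,K \right)} = 5 + 2 K$
$g = 4$ ($g = 1 + 3 = 4$)
$B{\left(d,y \right)} = \left(7 - d\right)^{2}$ ($B{\left(d,y \right)} = \left(\left(3 - d\right) + 4\right)^{2} = \left(7 - d\right)^{2}$)
$\left(-27844 + 25113\right) + B{\left(4,P{\left(1,F{\left(T,-3 \right)} \right)} \right)} = \left(-27844 + 25113\right) + \left(7 - 4\right)^{2} = -2731 + \left(7 - 4\right)^{2} = -2731 + 3^{2} = -2731 + 9 = -2722$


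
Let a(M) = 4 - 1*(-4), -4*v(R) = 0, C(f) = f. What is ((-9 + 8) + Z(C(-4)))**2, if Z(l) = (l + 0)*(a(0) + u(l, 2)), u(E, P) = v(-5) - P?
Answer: 625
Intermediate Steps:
v(R) = 0 (v(R) = -1/4*0 = 0)
u(E, P) = -P (u(E, P) = 0 - P = -P)
a(M) = 8 (a(M) = 4 + 4 = 8)
Z(l) = 6*l (Z(l) = (l + 0)*(8 - 1*2) = l*(8 - 2) = l*6 = 6*l)
((-9 + 8) + Z(C(-4)))**2 = ((-9 + 8) + 6*(-4))**2 = (-1 - 24)**2 = (-25)**2 = 625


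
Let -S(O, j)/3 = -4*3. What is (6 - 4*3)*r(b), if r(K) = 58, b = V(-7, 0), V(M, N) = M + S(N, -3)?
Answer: -348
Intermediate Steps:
S(O, j) = 36 (S(O, j) = -(-12)*3 = -3*(-12) = 36)
V(M, N) = 36 + M (V(M, N) = M + 36 = 36 + M)
b = 29 (b = 36 - 7 = 29)
(6 - 4*3)*r(b) = (6 - 4*3)*58 = (6 - 12)*58 = -6*58 = -348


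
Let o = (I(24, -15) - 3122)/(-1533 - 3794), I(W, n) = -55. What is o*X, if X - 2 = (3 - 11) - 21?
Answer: -85779/5327 ≈ -16.103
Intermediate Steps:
X = -27 (X = 2 + ((3 - 11) - 21) = 2 + (-8 - 21) = 2 - 29 = -27)
o = 3177/5327 (o = (-55 - 3122)/(-1533 - 3794) = -3177/(-5327) = -3177*(-1/5327) = 3177/5327 ≈ 0.59640)
o*X = (3177/5327)*(-27) = -85779/5327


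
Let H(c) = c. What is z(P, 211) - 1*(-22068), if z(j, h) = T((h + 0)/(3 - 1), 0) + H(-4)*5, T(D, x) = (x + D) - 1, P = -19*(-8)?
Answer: 44305/2 ≈ 22153.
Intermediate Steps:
P = 152
T(D, x) = -1 + D + x (T(D, x) = (D + x) - 1 = -1 + D + x)
z(j, h) = -21 + h/2 (z(j, h) = (-1 + (h + 0)/(3 - 1) + 0) - 4*5 = (-1 + h/2 + 0) - 20 = (-1 + h/2) - 20 = -21 + h/2)
z(P, 211) - 1*(-22068) = (-21 + (1/2)*211) - 1*(-22068) = (-21 + 211/2) + 22068 = 169/2 + 22068 = 44305/2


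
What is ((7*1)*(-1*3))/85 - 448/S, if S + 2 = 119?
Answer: -40537/9945 ≈ -4.0761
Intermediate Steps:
S = 117 (S = -2 + 119 = 117)
((7*1)*(-1*3))/85 - 448/S = ((7*1)*(-1*3))/85 - 448/117 = (7*(-3))*(1/85) - 448*1/117 = -21*1/85 - 448/117 = -21/85 - 448/117 = -40537/9945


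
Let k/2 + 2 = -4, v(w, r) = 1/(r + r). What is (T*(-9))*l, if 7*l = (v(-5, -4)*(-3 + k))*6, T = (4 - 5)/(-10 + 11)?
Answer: 405/28 ≈ 14.464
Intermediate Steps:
v(w, r) = 1/(2*r)
T = -1 (T = -1/1 = -1*1 = -1)
k = -12 (k = -4 + 2*(-4) = -4 - 8 = -12)
l = 45/28 (l = ((((½)/(-4))*(-3 - 12))*6)/7 = ((((½)*(-¼))*(-15))*6)/7 = (-⅛*(-15)*6)/7 = ((15/8)*6)/7 = (⅐)*(45/4) = 45/28 ≈ 1.6071)
(T*(-9))*l = -1*(-9)*(45/28) = 9*(45/28) = 405/28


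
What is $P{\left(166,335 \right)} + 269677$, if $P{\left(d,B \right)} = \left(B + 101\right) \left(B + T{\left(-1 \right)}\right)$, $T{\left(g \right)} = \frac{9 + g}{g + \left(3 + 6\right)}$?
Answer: $416173$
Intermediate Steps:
$T{\left(g \right)} = 1$ ($T{\left(g \right)} = \frac{9 + g}{g + 9} = \frac{9 + g}{9 + g} = 1$)
$P{\left(d,B \right)} = \left(1 + B\right) \left(101 + B\right)$ ($P{\left(d,B \right)} = \left(B + 101\right) \left(B + 1\right) = \left(101 + B\right) \left(1 + B\right) = \left(1 + B\right) \left(101 + B\right)$)
$P{\left(166,335 \right)} + 269677 = \left(101 + 335^{2} + 102 \cdot 335\right) + 269677 = \left(101 + 112225 + 34170\right) + 269677 = 146496 + 269677 = 416173$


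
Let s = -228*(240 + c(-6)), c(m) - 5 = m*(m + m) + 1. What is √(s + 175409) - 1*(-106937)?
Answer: 106937 + √102905 ≈ 1.0726e+5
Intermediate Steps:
c(m) = 6 + 2*m² (c(m) = 5 + (m*(m + m) + 1) = 5 + (m*(2*m) + 1) = 5 + (2*m² + 1) = 5 + (1 + 2*m²) = 6 + 2*m²)
s = -72504 (s = -228*(240 + (6 + 2*(-6)²)) = -228*(240 + (6 + 2*36)) = -228*(240 + (6 + 72)) = -228*(240 + 78) = -228*318 = -72504)
√(s + 175409) - 1*(-106937) = √(-72504 + 175409) - 1*(-106937) = √102905 + 106937 = 106937 + √102905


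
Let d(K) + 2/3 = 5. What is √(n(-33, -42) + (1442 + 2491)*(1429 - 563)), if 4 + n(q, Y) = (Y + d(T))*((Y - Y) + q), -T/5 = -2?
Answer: √3407217 ≈ 1845.9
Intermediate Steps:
T = 10 (T = -5*(-2) = 10)
d(K) = 13/3 (d(K) = -⅔ + 5 = 13/3)
n(q, Y) = -4 + q*(13/3 + Y) (n(q, Y) = -4 + (Y + 13/3)*((Y - Y) + q) = -4 + (13/3 + Y)*(0 + q) = -4 + (13/3 + Y)*q = -4 + q*(13/3 + Y))
√(n(-33, -42) + (1442 + 2491)*(1429 - 563)) = √((-4 + (13/3)*(-33) - 42*(-33)) + (1442 + 2491)*(1429 - 563)) = √((-4 - 143 + 1386) + 3933*866) = √(1239 + 3405978) = √3407217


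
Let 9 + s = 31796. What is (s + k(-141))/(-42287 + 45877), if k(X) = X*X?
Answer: 25834/1795 ≈ 14.392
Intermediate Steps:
s = 31787 (s = -9 + 31796 = 31787)
k(X) = X²
(s + k(-141))/(-42287 + 45877) = (31787 + (-141)²)/(-42287 + 45877) = (31787 + 19881)/3590 = 51668*(1/3590) = 25834/1795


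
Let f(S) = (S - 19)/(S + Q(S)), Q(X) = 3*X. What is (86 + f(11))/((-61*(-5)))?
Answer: 944/3355 ≈ 0.28137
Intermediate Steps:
f(S) = (-19 + S)/(4*S) (f(S) = (S - 19)/(S + 3*S) = (-19 + S)/((4*S)) = (-19 + S)*(1/(4*S)) = (-19 + S)/(4*S))
(86 + f(11))/((-61*(-5))) = (86 + (¼)*(-19 + 11)/11)/((-61*(-5))) = (86 + (¼)*(1/11)*(-8))/305 = (86 - 2/11)*(1/305) = (944/11)*(1/305) = 944/3355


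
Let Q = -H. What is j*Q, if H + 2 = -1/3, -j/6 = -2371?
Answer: 33194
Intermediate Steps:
j = 14226 (j = -6*(-2371) = 14226)
H = -7/3 (H = -2 - 1/3 = -2 - 1*⅓ = -2 - ⅓ = -7/3 ≈ -2.3333)
Q = 7/3 (Q = -1*(-7/3) = 7/3 ≈ 2.3333)
j*Q = 14226*(7/3) = 33194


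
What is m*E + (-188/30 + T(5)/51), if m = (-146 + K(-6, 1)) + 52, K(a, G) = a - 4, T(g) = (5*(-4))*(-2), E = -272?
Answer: 2404014/85 ≈ 28283.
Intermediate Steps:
T(g) = 40 (T(g) = -20*(-2) = 40)
K(a, G) = -4 + a
m = -104 (m = (-146 + (-4 - 6)) + 52 = (-146 - 10) + 52 = -156 + 52 = -104)
m*E + (-188/30 + T(5)/51) = -104*(-272) + (-188/30 + 40/51) = 28288 + (-188*1/30 + 40*(1/51)) = 28288 + (-94/15 + 40/51) = 28288 - 466/85 = 2404014/85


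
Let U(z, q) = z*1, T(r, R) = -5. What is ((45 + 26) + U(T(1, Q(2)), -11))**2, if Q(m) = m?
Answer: 4356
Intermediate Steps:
U(z, q) = z
((45 + 26) + U(T(1, Q(2)), -11))**2 = ((45 + 26) - 5)**2 = (71 - 5)**2 = 66**2 = 4356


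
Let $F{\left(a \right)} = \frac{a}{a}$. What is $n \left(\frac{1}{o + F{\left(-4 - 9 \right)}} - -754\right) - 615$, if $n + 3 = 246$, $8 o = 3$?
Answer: $\frac{2010621}{11} \approx 1.8278 \cdot 10^{5}$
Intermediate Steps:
$o = \frac{3}{8}$ ($o = \frac{1}{8} \cdot 3 = \frac{3}{8} \approx 0.375$)
$F{\left(a \right)} = 1$
$n = 243$ ($n = -3 + 246 = 243$)
$n \left(\frac{1}{o + F{\left(-4 - 9 \right)}} - -754\right) - 615 = 243 \left(\frac{1}{\frac{3}{8} + 1} - -754\right) - 615 = 243 \left(\frac{1}{\frac{11}{8}} + 754\right) - 615 = 243 \left(\frac{8}{11} + 754\right) - 615 = 243 \cdot \frac{8302}{11} - 615 = \frac{2017386}{11} - 615 = \frac{2010621}{11}$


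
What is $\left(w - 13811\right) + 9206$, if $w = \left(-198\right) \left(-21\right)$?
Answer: $-447$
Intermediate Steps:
$w = 4158$
$\left(w - 13811\right) + 9206 = \left(4158 - 13811\right) + 9206 = -9653 + 9206 = -447$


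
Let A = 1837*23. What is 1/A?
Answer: 1/42251 ≈ 2.3668e-5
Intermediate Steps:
A = 42251
1/A = 1/42251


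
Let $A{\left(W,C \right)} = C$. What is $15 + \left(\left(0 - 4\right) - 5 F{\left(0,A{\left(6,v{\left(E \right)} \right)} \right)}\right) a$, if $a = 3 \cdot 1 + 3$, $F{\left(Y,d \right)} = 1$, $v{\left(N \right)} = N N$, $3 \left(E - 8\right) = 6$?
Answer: $-39$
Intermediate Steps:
$E = 10$ ($E = 8 + \frac{1}{3} \cdot 6 = 8 + 2 = 10$)
$v{\left(N \right)} = N^{2}$
$a = 6$ ($a = 3 + 3 = 6$)
$15 + \left(\left(0 - 4\right) - 5 F{\left(0,A{\left(6,v{\left(E \right)} \right)} \right)}\right) a = 15 + \left(\left(0 - 4\right) - 5\right) 6 = 15 + \left(-4 - 5\right) 6 = 15 - 54 = -39$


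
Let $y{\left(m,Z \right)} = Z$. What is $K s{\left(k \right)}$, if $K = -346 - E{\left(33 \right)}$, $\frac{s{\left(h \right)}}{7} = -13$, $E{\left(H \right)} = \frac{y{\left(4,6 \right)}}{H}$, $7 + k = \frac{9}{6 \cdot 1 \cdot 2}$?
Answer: $\frac{346528}{11} \approx 31503.0$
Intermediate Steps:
$k = - \frac{25}{4}$ ($k = -7 + \frac{9}{6 \cdot 1 \cdot 2} = -7 + \frac{9}{6 \cdot 2} = -7 + \frac{9}{12} = -7 + 9 \cdot \frac{1}{12} = -7 + \frac{3}{4} = - \frac{25}{4} \approx -6.25$)
$E{\left(H \right)} = \frac{6}{H}$
$s{\left(h \right)} = -91$ ($s{\left(h \right)} = 7 \left(-13\right) = -91$)
$K = - \frac{3808}{11}$ ($K = -346 - \frac{6}{33} = -346 - 6 \cdot \frac{1}{33} = -346 - \frac{2}{11} = - \frac{3808}{11} \approx -346.18$)
$K s{\left(k \right)} = \left(- \frac{3808}{11}\right) \left(-91\right) = \frac{346528}{11}$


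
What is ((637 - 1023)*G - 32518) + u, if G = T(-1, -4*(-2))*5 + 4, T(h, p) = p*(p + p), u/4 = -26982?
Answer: -389030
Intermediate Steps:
u = -107928 (u = 4*(-26982) = -107928)
T(h, p) = 2*p**2 (T(h, p) = p*(2*p) = 2*p**2)
G = 644 (G = (2*(-4*(-2))**2)*5 + 4 = (2*8**2)*5 + 4 = (2*64)*5 + 4 = 128*5 + 4 = 640 + 4 = 644)
((637 - 1023)*G - 32518) + u = ((637 - 1023)*644 - 32518) - 107928 = (-386*644 - 32518) - 107928 = (-248584 - 32518) - 107928 = -281102 - 107928 = -389030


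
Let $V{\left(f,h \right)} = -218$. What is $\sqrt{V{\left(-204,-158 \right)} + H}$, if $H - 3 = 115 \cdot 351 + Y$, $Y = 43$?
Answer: $\sqrt{40193} \approx 200.48$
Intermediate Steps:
$H = 40411$ ($H = 3 + \left(115 \cdot 351 + 43\right) = 3 + \left(40365 + 43\right) = 3 + 40408 = 40411$)
$\sqrt{V{\left(-204,-158 \right)} + H} = \sqrt{-218 + 40411} = \sqrt{40193}$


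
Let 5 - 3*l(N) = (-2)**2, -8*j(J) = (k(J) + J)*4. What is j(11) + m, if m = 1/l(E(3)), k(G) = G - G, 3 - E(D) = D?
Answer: -5/2 ≈ -2.5000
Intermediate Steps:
E(D) = 3 - D
k(G) = 0
j(J) = -J/2 (j(J) = -(0 + J)*4/8 = -J*4/8 = -J/2)
l(N) = 1/3 (l(N) = 5/3 - 1/3*(-2)**2 = 5/3 - 1/3*4 = 5/3 - 4/3 = 1/3)
m = 3 (m = 1/(1/3) = 3)
j(11) + m = -1/2*11 + 3 = -11/2 + 3 = -5/2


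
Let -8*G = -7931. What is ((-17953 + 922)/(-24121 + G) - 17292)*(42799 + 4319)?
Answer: -50251716970536/61679 ≈ -8.1473e+8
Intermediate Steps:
G = 7931/8 (G = -⅛*(-7931) = 7931/8 ≈ 991.38)
((-17953 + 922)/(-24121 + G) - 17292)*(42799 + 4319) = ((-17953 + 922)/(-24121 + 7931/8) - 17292)*(42799 + 4319) = (-17031/(-185037/8) - 17292)*47118 = (-17031*(-8/185037) - 17292)*47118 = (45416/61679 - 17292)*47118 = -1066507852/61679*47118 = -50251716970536/61679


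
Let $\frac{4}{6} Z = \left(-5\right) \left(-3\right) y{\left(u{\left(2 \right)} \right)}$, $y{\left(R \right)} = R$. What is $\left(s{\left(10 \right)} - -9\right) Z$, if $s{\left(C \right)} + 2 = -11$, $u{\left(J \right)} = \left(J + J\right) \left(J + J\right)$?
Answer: $-1440$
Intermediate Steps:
$u{\left(J \right)} = 4 J^{2}$ ($u{\left(J \right)} = 2 J 2 J = 4 J^{2}$)
$s{\left(C \right)} = -13$ ($s{\left(C \right)} = -2 - 11 = -13$)
$Z = 360$ ($Z = \frac{3 \left(-5\right) \left(-3\right) 4 \cdot 2^{2}}{2} = \frac{3 \cdot 15 \cdot 4 \cdot 4}{2} = \frac{3 \cdot 15 \cdot 16}{2} = \frac{3}{2} \cdot 240 = 360$)
$\left(s{\left(10 \right)} - -9\right) Z = \left(-13 - -9\right) 360 = \left(-13 + \left(-14 + 23\right)\right) 360 = \left(-13 + 9\right) 360 = \left(-4\right) 360 = -1440$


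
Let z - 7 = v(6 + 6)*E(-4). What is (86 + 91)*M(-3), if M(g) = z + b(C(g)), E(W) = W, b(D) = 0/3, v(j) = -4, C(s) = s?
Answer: 4071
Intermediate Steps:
b(D) = 0 (b(D) = 0*(⅓) = 0)
z = 23 (z = 7 - 4*(-4) = 7 + 16 = 23)
M(g) = 23 (M(g) = 23 + 0 = 23)
(86 + 91)*M(-3) = (86 + 91)*23 = 177*23 = 4071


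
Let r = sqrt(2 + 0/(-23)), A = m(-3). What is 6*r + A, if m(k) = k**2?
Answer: 9 + 6*sqrt(2) ≈ 17.485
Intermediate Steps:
A = 9 (A = (-3)**2 = 9)
r = sqrt(2) (r = sqrt(2 + 0*(-1/23)) = sqrt(2 + 0) = sqrt(2) ≈ 1.4142)
6*r + A = 6*sqrt(2) + 9 = 9 + 6*sqrt(2)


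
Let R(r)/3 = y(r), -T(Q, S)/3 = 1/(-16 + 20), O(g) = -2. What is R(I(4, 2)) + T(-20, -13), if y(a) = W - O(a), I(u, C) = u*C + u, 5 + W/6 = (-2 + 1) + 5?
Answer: -51/4 ≈ -12.750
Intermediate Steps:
W = -6 (W = -30 + 6*((-2 + 1) + 5) = -30 + 6*(-1 + 5) = -30 + 6*4 = -30 + 24 = -6)
I(u, C) = u + C*u (I(u, C) = C*u + u = u + C*u)
y(a) = -4 (y(a) = -6 - 1*(-2) = -6 + 2 = -4)
T(Q, S) = -¾ (T(Q, S) = -3/(-16 + 20) = -3/4 = -3*¼ = -¾)
R(r) = -12 (R(r) = 3*(-4) = -12)
R(I(4, 2)) + T(-20, -13) = -12 - ¾ = -51/4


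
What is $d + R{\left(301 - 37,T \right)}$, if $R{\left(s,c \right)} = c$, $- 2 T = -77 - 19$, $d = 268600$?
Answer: $268648$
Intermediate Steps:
$T = 48$ ($T = - \frac{-77 - 19}{2} = \left(- \frac{1}{2}\right) \left(-96\right) = 48$)
$d + R{\left(301 - 37,T \right)} = 268600 + 48 = 268648$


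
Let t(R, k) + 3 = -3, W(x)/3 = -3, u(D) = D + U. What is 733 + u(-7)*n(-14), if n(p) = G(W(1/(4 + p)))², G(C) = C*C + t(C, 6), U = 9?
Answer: 11983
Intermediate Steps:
u(D) = 9 + D (u(D) = D + 9 = 9 + D)
W(x) = -9 (W(x) = 3*(-3) = -9)
t(R, k) = -6 (t(R, k) = -3 - 3 = -6)
G(C) = -6 + C² (G(C) = C*C - 6 = C² - 6 = -6 + C²)
n(p) = 5625 (n(p) = (-6 + (-9)²)² = (-6 + 81)² = 75² = 5625)
733 + u(-7)*n(-14) = 733 + (9 - 7)*5625 = 733 + 2*5625 = 733 + 11250 = 11983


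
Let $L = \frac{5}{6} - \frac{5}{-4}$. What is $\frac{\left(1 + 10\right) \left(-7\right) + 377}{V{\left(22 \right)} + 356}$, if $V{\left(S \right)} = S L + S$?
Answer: $\frac{1800}{2543} \approx 0.70783$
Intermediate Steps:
$L = \frac{25}{12}$ ($L = 5 \cdot \frac{1}{6} - - \frac{5}{4} = \frac{5}{6} + \frac{5}{4} = \frac{25}{12} \approx 2.0833$)
$V{\left(S \right)} = \frac{37 S}{12}$ ($V{\left(S \right)} = S \frac{25}{12} + S = \frac{25 S}{12} + S = \frac{37 S}{12}$)
$\frac{\left(1 + 10\right) \left(-7\right) + 377}{V{\left(22 \right)} + 356} = \frac{\left(1 + 10\right) \left(-7\right) + 377}{\frac{37}{12} \cdot 22 + 356} = \frac{11 \left(-7\right) + 377}{\frac{407}{6} + 356} = \frac{-77 + 377}{\frac{2543}{6}} = 300 \cdot \frac{6}{2543} = \frac{1800}{2543}$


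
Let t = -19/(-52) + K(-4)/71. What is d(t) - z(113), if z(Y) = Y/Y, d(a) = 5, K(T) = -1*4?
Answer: 4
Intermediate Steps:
K(T) = -4
t = 1141/3692 (t = -19/(-52) - 4/71 = -19*(-1/52) - 4*1/71 = 19/52 - 4/71 = 1141/3692 ≈ 0.30905)
z(Y) = 1
d(t) - z(113) = 5 - 1*1 = 5 - 1 = 4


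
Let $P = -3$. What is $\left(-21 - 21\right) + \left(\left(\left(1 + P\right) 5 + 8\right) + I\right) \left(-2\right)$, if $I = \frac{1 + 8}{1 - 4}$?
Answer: $-32$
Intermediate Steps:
$I = -3$ ($I = \frac{9}{-3} = 9 \left(- \frac{1}{3}\right) = -3$)
$\left(-21 - 21\right) + \left(\left(\left(1 + P\right) 5 + 8\right) + I\right) \left(-2\right) = \left(-21 - 21\right) + \left(\left(\left(1 - 3\right) 5 + 8\right) - 3\right) \left(-2\right) = \left(-21 - 21\right) + \left(\left(\left(-2\right) 5 + 8\right) - 3\right) \left(-2\right) = -42 + \left(\left(-10 + 8\right) - 3\right) \left(-2\right) = -42 + \left(-2 - 3\right) \left(-2\right) = -42 - -10 = -42 + 10 = -32$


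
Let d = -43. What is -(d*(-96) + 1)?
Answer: -4129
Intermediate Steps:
-(d*(-96) + 1) = -(-43*(-96) + 1) = -(4128 + 1) = -1*4129 = -4129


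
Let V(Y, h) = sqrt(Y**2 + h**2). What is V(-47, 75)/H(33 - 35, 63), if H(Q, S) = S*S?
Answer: sqrt(7834)/3969 ≈ 0.022300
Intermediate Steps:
H(Q, S) = S**2
V(-47, 75)/H(33 - 35, 63) = sqrt((-47)**2 + 75**2)/(63**2) = sqrt(2209 + 5625)/3969 = sqrt(7834)*(1/3969) = sqrt(7834)/3969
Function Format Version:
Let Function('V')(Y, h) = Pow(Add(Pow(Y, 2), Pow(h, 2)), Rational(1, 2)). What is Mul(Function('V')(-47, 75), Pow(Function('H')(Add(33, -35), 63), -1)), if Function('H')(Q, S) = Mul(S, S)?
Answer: Mul(Rational(1, 3969), Pow(7834, Rational(1, 2))) ≈ 0.022300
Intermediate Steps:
Function('H')(Q, S) = Pow(S, 2)
Mul(Function('V')(-47, 75), Pow(Function('H')(Add(33, -35), 63), -1)) = Mul(Pow(Add(Pow(-47, 2), Pow(75, 2)), Rational(1, 2)), Pow(Pow(63, 2), -1)) = Mul(Pow(Add(2209, 5625), Rational(1, 2)), Pow(3969, -1)) = Mul(Pow(7834, Rational(1, 2)), Rational(1, 3969)) = Mul(Rational(1, 3969), Pow(7834, Rational(1, 2)))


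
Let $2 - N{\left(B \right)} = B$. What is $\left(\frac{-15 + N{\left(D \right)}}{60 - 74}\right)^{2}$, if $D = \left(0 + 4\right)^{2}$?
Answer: $\frac{841}{196} \approx 4.2908$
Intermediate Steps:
$D = 16$ ($D = 4^{2} = 16$)
$N{\left(B \right)} = 2 - B$
$\left(\frac{-15 + N{\left(D \right)}}{60 - 74}\right)^{2} = \left(\frac{-15 + \left(2 - 16\right)}{60 - 74}\right)^{2} = \left(\frac{-15 + \left(2 - 16\right)}{-14}\right)^{2} = \left(\left(-15 - 14\right) \left(- \frac{1}{14}\right)\right)^{2} = \left(\left(-29\right) \left(- \frac{1}{14}\right)\right)^{2} = \left(\frac{29}{14}\right)^{2} = \frac{841}{196}$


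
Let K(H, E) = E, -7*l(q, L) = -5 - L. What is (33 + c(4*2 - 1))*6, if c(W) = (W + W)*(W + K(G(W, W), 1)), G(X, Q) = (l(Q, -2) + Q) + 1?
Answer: 870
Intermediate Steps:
l(q, L) = 5/7 + L/7 (l(q, L) = -(-5 - L)/7 = 5/7 + L/7)
G(X, Q) = 10/7 + Q (G(X, Q) = ((5/7 + (1/7)*(-2)) + Q) + 1 = ((5/7 - 2/7) + Q) + 1 = (3/7 + Q) + 1 = 10/7 + Q)
c(W) = 2*W*(1 + W) (c(W) = (W + W)*(W + 1) = (2*W)*(1 + W) = 2*W*(1 + W))
(33 + c(4*2 - 1))*6 = (33 + 2*(4*2 - 1)*(1 + (4*2 - 1)))*6 = (33 + 2*(8 - 1)*(1 + (8 - 1)))*6 = (33 + 2*7*(1 + 7))*6 = (33 + 2*7*8)*6 = (33 + 112)*6 = 145*6 = 870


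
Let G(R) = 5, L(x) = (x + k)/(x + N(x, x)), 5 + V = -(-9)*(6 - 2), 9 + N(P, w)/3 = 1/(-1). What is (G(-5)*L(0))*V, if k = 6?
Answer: -31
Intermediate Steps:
N(P, w) = -30 (N(P, w) = -27 + 3/(-1) = -27 + 3*(-1) = -27 - 3 = -30)
V = 31 (V = -5 - (-9)*(6 - 2) = -5 - (-9)*4 = -5 - 3*(-12) = -5 + 36 = 31)
L(x) = (6 + x)/(-30 + x) (L(x) = (x + 6)/(x - 30) = (6 + x)/(-30 + x))
(G(-5)*L(0))*V = (5*((6 + 0)/(-30 + 0)))*31 = (5*(6/(-30)))*31 = (5*(-1/30*6))*31 = (5*(-1/5))*31 = -1*31 = -31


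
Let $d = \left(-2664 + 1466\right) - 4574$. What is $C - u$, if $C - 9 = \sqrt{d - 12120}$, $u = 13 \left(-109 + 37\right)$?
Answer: $945 + 6 i \sqrt{497} \approx 945.0 + 133.76 i$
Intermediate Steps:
$d = -5772$ ($d = -1198 - 4574 = -5772$)
$u = -936$ ($u = 13 \left(-72\right) = -936$)
$C = 9 + 6 i \sqrt{497}$ ($C = 9 + \sqrt{-5772 - 12120} = 9 + \sqrt{-17892} = 9 + 6 i \sqrt{497} \approx 9.0 + 133.76 i$)
$C - u = \left(9 + 6 i \sqrt{497}\right) - -936 = \left(9 + 6 i \sqrt{497}\right) + 936 = 945 + 6 i \sqrt{497}$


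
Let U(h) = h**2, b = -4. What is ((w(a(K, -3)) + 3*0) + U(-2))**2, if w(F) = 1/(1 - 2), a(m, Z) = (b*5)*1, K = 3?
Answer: 9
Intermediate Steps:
a(m, Z) = -20 (a(m, Z) = -4*5*1 = -20*1 = -20)
w(F) = -1 (w(F) = 1/(-1) = -1)
((w(a(K, -3)) + 3*0) + U(-2))**2 = ((-1 + 3*0) + (-2)**2)**2 = ((-1 + 0) + 4)**2 = (-1 + 4)**2 = 3**2 = 9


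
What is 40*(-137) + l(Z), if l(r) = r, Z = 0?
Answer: -5480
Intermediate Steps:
40*(-137) + l(Z) = 40*(-137) + 0 = -5480 + 0 = -5480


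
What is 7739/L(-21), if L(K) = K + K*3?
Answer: -7739/84 ≈ -92.131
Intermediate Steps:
L(K) = 4*K (L(K) = K + 3*K = 4*K)
7739/L(-21) = 7739/((4*(-21))) = 7739/(-84) = 7739*(-1/84) = -7739/84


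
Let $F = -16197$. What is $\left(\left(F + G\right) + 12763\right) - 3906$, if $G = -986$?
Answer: $-8326$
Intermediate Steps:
$\left(\left(F + G\right) + 12763\right) - 3906 = \left(\left(-16197 - 986\right) + 12763\right) - 3906 = \left(-17183 + 12763\right) - 3906 = -4420 - 3906 = -8326$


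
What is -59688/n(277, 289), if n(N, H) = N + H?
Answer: -29844/283 ≈ -105.46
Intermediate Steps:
n(N, H) = H + N
-59688/n(277, 289) = -59688/(289 + 277) = -59688/566 = -59688*1/566 = -29844/283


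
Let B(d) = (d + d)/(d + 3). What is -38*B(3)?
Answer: -38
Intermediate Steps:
B(d) = 2*d/(3 + d) (B(d) = (2*d)/(3 + d) = 2*d/(3 + d))
-38*B(3) = -76*3/(3 + 3) = -76*3/6 = -38*1 = -38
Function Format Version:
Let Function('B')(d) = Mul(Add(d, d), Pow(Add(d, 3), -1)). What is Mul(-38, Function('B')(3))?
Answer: -38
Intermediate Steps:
Function('B')(d) = Mul(2, d, Pow(Add(3, d), -1)) (Function('B')(d) = Mul(Mul(2, d), Pow(Add(3, d), -1)) = Mul(2, d, Pow(Add(3, d), -1)))
Mul(-38, Function('B')(3)) = Mul(-38, Mul(2, 3, Pow(Add(3, 3), -1))) = Mul(-38, Mul(2, 3, Pow(6, -1))) = Mul(-38, Mul(2, 3, Rational(1, 6))) = Mul(-38, 1) = -38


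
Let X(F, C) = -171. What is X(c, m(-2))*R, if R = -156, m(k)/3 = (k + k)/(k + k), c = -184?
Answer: 26676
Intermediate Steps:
m(k) = 3 (m(k) = 3*((k + k)/(k + k)) = 3*((2*k)/((2*k))) = 3*((2*k)*(1/(2*k))) = 3*1 = 3)
X(c, m(-2))*R = -171*(-156) = 26676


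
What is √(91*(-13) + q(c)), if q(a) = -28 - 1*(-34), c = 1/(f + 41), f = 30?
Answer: I*√1177 ≈ 34.307*I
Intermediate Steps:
c = 1/71 (c = 1/(30 + 41) = 1/71 ≈ 0.014085)
q(a) = 6 (q(a) = -28 + 34 = 6)
√(91*(-13) + q(c)) = √(91*(-13) + 6) = √(-1183 + 6) = √(-1177) = I*√1177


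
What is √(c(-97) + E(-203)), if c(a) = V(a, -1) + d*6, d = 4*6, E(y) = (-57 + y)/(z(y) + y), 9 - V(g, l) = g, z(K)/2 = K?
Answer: √92878590/609 ≈ 15.825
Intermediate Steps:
z(K) = 2*K
V(g, l) = 9 - g
E(y) = (-57 + y)/(3*y) (E(y) = (-57 + y)/(2*y + y) = (-57 + y)/((3*y)) = (-57 + y)*(1/(3*y)) = (-57 + y)/(3*y))
d = 24
c(a) = 153 - a (c(a) = (9 - a) + 24*6 = (9 - a) + 144 = 153 - a)
√(c(-97) + E(-203)) = √((153 - 1*(-97)) + (⅓)*(-57 - 203)/(-203)) = √((153 + 97) + (⅓)*(-1/203)*(-260)) = √(250 + 260/609) = √(152510/609) = √92878590/609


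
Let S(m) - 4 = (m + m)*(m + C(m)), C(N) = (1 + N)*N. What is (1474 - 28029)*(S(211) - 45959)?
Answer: -502420361005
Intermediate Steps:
C(N) = N*(1 + N)
S(m) = 4 + 2*m*(m + m*(1 + m)) (S(m) = 4 + (m + m)*(m + m*(1 + m)) = 4 + (2*m)*(m + m*(1 + m)) = 4 + 2*m*(m + m*(1 + m)))
(1474 - 28029)*(S(211) - 45959) = (1474 - 28029)*((4 + 2*211³ + 4*211²) - 45959) = -26555*((4 + 2*9393931 + 4*44521) - 45959) = -26555*((4 + 18787862 + 178084) - 45959) = -26555*(18965950 - 45959) = -26555*18919991 = -502420361005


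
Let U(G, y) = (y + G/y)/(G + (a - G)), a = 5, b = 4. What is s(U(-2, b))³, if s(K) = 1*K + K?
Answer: 343/125 ≈ 2.7440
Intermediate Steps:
U(G, y) = y/5 + G/(5*y) (U(G, y) = (y + G/y)/(G + (5 - G)) = (y + G/y)/5 = (y + G/y)*(⅕) = y/5 + G/(5*y))
s(K) = 2*K (s(K) = K + K = 2*K)
s(U(-2, b))³ = (2*((⅕)*(-2 + 4²)/4))³ = (2*((⅕)*(¼)*(-2 + 16)))³ = (2*((⅕)*(¼)*14))³ = (2*(7/10))³ = (7/5)³ = 343/125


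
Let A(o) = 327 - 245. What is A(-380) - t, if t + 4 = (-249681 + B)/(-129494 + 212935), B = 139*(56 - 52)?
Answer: 7425051/83441 ≈ 88.986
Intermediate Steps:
B = 556 (B = 139*4 = 556)
t = -582889/83441 (t = -4 + (-249681 + 556)/(-129494 + 212935) = -4 - 249125/83441 = -582889/83441 ≈ -6.9856)
A(o) = 82
A(-380) - t = 82 - 1*(-582889/83441) = 82 + 582889/83441 = 7425051/83441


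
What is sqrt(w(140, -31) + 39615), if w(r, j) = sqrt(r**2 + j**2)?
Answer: sqrt(39615 + sqrt(20561)) ≈ 199.40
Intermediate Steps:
w(r, j) = sqrt(j**2 + r**2)
sqrt(w(140, -31) + 39615) = sqrt(sqrt((-31)**2 + 140**2) + 39615) = sqrt(sqrt(961 + 19600) + 39615) = sqrt(sqrt(20561) + 39615) = sqrt(39615 + sqrt(20561))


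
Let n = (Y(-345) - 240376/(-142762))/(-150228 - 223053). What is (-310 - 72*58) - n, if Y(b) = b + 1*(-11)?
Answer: -119530262671094/26645171061 ≈ -4486.0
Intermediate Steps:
Y(b) = -11 + b (Y(b) = b - 11 = -11 + b)
n = 25291448/26645171061 (n = ((-11 - 345) - 240376/(-142762))/(-150228 - 223053) = (-356 - 240376*(-1/142762))/(-373281) = (-356 + 120188/71381)*(-1/373281) = -25291448/71381*(-1/373281) = 25291448/26645171061 ≈ 0.00094919)
(-310 - 72*58) - n = (-310 - 72*58) - 1*25291448/26645171061 = (-310 - 4176) - 25291448/26645171061 = -4486 - 25291448/26645171061 = -119530262671094/26645171061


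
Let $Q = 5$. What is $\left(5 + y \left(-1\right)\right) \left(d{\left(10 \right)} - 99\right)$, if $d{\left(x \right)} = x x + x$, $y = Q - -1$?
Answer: $-11$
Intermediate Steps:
$y = 6$ ($y = 5 - -1 = 5 + 1 = 6$)
$d{\left(x \right)} = x + x^{2}$ ($d{\left(x \right)} = x^{2} + x = x + x^{2}$)
$\left(5 + y \left(-1\right)\right) \left(d{\left(10 \right)} - 99\right) = \left(5 + 6 \left(-1\right)\right) \left(10 \left(1 + 10\right) - 99\right) = \left(5 - 6\right) \left(10 \cdot 11 - 99\right) = - (110 - 99) = \left(-1\right) 11 = -11$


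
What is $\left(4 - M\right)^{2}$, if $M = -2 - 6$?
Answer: $144$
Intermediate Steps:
$M = -8$
$\left(4 - M\right)^{2} = \left(4 - -8\right)^{2} = \left(4 + 8\right)^{2} = 12^{2} = 144$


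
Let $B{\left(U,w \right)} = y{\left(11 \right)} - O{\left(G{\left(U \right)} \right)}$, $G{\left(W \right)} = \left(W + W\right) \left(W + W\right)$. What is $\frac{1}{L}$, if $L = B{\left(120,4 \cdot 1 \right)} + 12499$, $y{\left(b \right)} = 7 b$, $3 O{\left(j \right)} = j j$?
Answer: $- \frac{1}{1105907424} \approx -9.0423 \cdot 10^{-10}$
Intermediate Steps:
$G{\left(W \right)} = 4 W^{2}$ ($G{\left(W \right)} = 2 W 2 W = 4 W^{2}$)
$O{\left(j \right)} = \frac{j^{2}}{3}$ ($O{\left(j \right)} = \frac{j j}{3} = \frac{j^{2}}{3}$)
$B{\left(U,w \right)} = 77 - \frac{16 U^{4}}{3}$ ($B{\left(U,w \right)} = 7 \cdot 11 - \frac{\left(4 U^{2}\right)^{2}}{3} = 77 - \frac{16 U^{4}}{3}$)
$L = -1105907424$ ($L = \left(77 - \frac{16 \cdot 120^{4}}{3}\right) + 12499 = \left(77 - 1105920000\right) + 12499 = -1105919923 + 12499 = -1105907424$)
$\frac{1}{L} = \frac{1}{-1105907424} = - \frac{1}{1105907424}$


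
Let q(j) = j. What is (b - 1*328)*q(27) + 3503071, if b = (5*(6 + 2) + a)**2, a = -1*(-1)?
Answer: 3539602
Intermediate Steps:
a = 1
b = 1681 (b = (5*(6 + 2) + 1)**2 = (5*8 + 1)**2 = (40 + 1)**2 = 41**2 = 1681)
(b - 1*328)*q(27) + 3503071 = (1681 - 1*328)*27 + 3503071 = (1681 - 328)*27 + 3503071 = 1353*27 + 3503071 = 36531 + 3503071 = 3539602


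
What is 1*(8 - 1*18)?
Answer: -10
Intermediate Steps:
1*(8 - 1*18) = 1*(8 - 18) = 1*(-10) = -10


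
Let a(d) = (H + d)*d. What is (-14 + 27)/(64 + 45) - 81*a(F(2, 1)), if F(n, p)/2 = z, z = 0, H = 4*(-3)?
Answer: 13/109 ≈ 0.11927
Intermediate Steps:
H = -12
F(n, p) = 0 (F(n, p) = 2*0 = 0)
a(d) = d*(-12 + d) (a(d) = (-12 + d)*d = d*(-12 + d))
(-14 + 27)/(64 + 45) - 81*a(F(2, 1)) = (-14 + 27)/(64 + 45) - 0*(-12 + 0) = 13/109 - 0*(-12) = 13*(1/109) - 81*0 = 13/109 + 0 = 13/109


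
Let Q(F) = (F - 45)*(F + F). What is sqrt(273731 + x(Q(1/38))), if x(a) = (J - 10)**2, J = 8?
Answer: 3*sqrt(30415) ≈ 523.20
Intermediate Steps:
Q(F) = 2*F*(-45 + F) (Q(F) = (-45 + F)*(2*F) = 2*F*(-45 + F))
x(a) = 4 (x(a) = (8 - 10)**2 = (-2)**2 = 4)
sqrt(273731 + x(Q(1/38))) = sqrt(273731 + 4) = sqrt(273735) = 3*sqrt(30415)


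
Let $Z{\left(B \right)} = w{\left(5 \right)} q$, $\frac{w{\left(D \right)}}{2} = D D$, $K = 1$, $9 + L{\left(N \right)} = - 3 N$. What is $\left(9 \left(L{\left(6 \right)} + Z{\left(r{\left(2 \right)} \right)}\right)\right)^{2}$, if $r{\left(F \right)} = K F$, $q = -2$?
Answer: $1306449$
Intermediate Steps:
$L{\left(N \right)} = -9 - 3 N$
$w{\left(D \right)} = 2 D^{2}$ ($w{\left(D \right)} = 2 D D = 2 D^{2}$)
$r{\left(F \right)} = F$ ($r{\left(F \right)} = 1 F = F$)
$Z{\left(B \right)} = -100$ ($Z{\left(B \right)} = 2 \cdot 5^{2} \left(-2\right) = 2 \cdot 25 \left(-2\right) = 50 \left(-2\right) = -100$)
$\left(9 \left(L{\left(6 \right)} + Z{\left(r{\left(2 \right)} \right)}\right)\right)^{2} = \left(9 \left(\left(-9 - 18\right) - 100\right)\right)^{2} = \left(9 \left(-27 - 100\right)\right)^{2} = \left(9 \left(-127\right)\right)^{2} = \left(-1143\right)^{2} = 1306449$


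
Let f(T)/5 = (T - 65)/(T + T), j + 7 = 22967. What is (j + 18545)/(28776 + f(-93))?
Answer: 3859965/2676563 ≈ 1.4421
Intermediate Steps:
j = 22960 (j = -7 + 22967 = 22960)
f(T) = 5*(-65 + T)/(2*T) (f(T) = 5*((T - 65)/(T + T)) = 5*((-65 + T)/((2*T))) = 5*((-65 + T)*(1/(2*T))) = 5*((-65 + T)/(2*T)) = 5*(-65 + T)/(2*T))
(j + 18545)/(28776 + f(-93)) = (22960 + 18545)/(28776 + (5/2)*(-65 - 93)/(-93)) = 41505/(28776 + (5/2)*(-1/93)*(-158)) = 41505/(28776 + 395/93) = 41505/(2676563/93) = 41505*(93/2676563) = 3859965/2676563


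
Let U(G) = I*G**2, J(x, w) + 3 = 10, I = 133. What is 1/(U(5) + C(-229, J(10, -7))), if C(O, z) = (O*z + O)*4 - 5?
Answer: -1/4008 ≈ -0.00024950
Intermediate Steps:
J(x, w) = 7 (J(x, w) = -3 + 10 = 7)
C(O, z) = -5 + 4*O + 4*O*z (C(O, z) = (O + O*z)*4 - 5 = (4*O + 4*O*z) - 5 = -5 + 4*O + 4*O*z)
U(G) = 133*G**2
1/(U(5) + C(-229, J(10, -7))) = 1/(133*5**2 + (-5 + 4*(-229) + 4*(-229)*7)) = 1/(133*25 + (-5 - 916 - 6412)) = 1/(3325 - 7333) = 1/(-4008) = -1/4008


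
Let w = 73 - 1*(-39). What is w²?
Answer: 12544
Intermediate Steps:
w = 112 (w = 73 + 39 = 112)
w² = 112² = 12544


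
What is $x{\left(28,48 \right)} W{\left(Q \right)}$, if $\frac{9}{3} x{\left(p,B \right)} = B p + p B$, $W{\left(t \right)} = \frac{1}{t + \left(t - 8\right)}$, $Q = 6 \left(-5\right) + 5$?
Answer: $- \frac{448}{29} \approx -15.448$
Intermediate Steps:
$Q = -25$ ($Q = -30 + 5 = -25$)
$W{\left(t \right)} = \frac{1}{-8 + 2 t}$ ($W{\left(t \right)} = \frac{1}{t + \left(t - 8\right)} = \frac{1}{t + \left(-8 + t\right)} = \frac{1}{-8 + 2 t}$)
$x{\left(p,B \right)} = \frac{2 B p}{3}$ ($x{\left(p,B \right)} = \frac{B p + p B}{3} = \frac{B p + B p}{3} = \frac{2 B p}{3}$)
$x{\left(28,48 \right)} W{\left(Q \right)} = \frac{2}{3} \cdot 48 \cdot 28 \frac{1}{2 \left(-4 - 25\right)} = 896 \frac{1}{2 \left(-29\right)} = 896 \cdot \frac{1}{2} \left(- \frac{1}{29}\right) = 896 \left(- \frac{1}{58}\right) = - \frac{448}{29}$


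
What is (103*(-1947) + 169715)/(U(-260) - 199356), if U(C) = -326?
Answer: 15413/99841 ≈ 0.15438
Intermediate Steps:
(103*(-1947) + 169715)/(U(-260) - 199356) = (103*(-1947) + 169715)/(-326 - 199356) = (-200541 + 169715)/(-199682) = -30826*(-1/199682) = 15413/99841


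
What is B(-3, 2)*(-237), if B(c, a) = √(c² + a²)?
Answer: -237*√13 ≈ -854.52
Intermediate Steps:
B(c, a) = √(a² + c²)
B(-3, 2)*(-237) = √(2² + (-3)²)*(-237) = √(4 + 9)*(-237) = √13*(-237) = -237*√13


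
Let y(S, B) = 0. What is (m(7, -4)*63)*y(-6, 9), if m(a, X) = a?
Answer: 0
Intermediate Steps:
(m(7, -4)*63)*y(-6, 9) = (7*63)*0 = 441*0 = 0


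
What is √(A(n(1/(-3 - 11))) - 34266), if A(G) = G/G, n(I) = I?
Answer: I*√34265 ≈ 185.11*I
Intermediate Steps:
A(G) = 1
√(A(n(1/(-3 - 11))) - 34266) = √(1 - 34266) = √(-34265) = I*√34265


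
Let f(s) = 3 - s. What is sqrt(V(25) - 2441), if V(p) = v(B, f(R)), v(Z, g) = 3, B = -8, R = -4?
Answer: I*sqrt(2438) ≈ 49.376*I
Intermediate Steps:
V(p) = 3
sqrt(V(25) - 2441) = sqrt(3 - 2441) = sqrt(-2438) = I*sqrt(2438)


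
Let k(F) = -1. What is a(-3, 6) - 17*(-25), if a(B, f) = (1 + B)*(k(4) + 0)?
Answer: 427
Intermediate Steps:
a(B, f) = -1 - B (a(B, f) = (1 + B)*(-1 + 0) = (1 + B)*(-1) = -1 - B)
a(-3, 6) - 17*(-25) = (-1 - 1*(-3)) - 17*(-25) = (-1 + 3) + 425 = 2 + 425 = 427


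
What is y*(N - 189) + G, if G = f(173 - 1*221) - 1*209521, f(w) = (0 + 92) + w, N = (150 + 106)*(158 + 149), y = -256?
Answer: -20280645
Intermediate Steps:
N = 78592 (N = 256*307 = 78592)
f(w) = 92 + w
G = -209477 (G = (92 + (173 - 1*221)) - 1*209521 = (92 + (173 - 221)) - 209521 = (92 - 48) - 209521 = 44 - 209521 = -209477)
y*(N - 189) + G = -256*(78592 - 189) - 209477 = -256*78403 - 209477 = -20071168 - 209477 = -20280645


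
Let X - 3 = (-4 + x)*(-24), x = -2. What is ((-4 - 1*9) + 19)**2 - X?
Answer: -111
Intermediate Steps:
X = 147 (X = 3 + (-4 - 2)*(-24) = 3 - 6*(-24) = 3 + 144 = 147)
((-4 - 1*9) + 19)**2 - X = ((-4 - 1*9) + 19)**2 - 1*147 = ((-4 - 9) + 19)**2 - 147 = (-13 + 19)**2 - 147 = 6**2 - 147 = 36 - 147 = -111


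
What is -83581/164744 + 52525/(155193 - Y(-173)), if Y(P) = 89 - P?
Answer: -4296109311/25523952664 ≈ -0.16832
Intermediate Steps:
-83581/164744 + 52525/(155193 - Y(-173)) = -83581/164744 + 52525/(155193 - (89 - 1*(-173))) = -83581*1/164744 + 52525/(155193 - (89 + 173)) = -83581/164744 + 52525/(155193 - 1*262) = -83581/164744 + 52525/(155193 - 262) = -83581/164744 + 52525/154931 = -4296109311/25523952664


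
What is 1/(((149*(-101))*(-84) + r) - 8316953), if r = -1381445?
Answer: -1/8434282 ≈ -1.1856e-7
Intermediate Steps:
1/(((149*(-101))*(-84) + r) - 8316953) = 1/(((149*(-101))*(-84) - 1381445) - 8316953) = 1/((-15049*(-84) - 1381445) - 8316953) = 1/((1264116 - 1381445) - 8316953) = 1/(-117329 - 8316953) = 1/(-8434282) = -1/8434282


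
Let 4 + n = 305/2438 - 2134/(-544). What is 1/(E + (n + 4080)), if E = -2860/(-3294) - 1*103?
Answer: 546092496/2172310154839 ≈ 0.00025139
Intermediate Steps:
n = 15881/331568 (n = -4 + (305/2438 - 2134/(-544)) = -4 + (305*(1/2438) - 2134*(-1/544)) = -4 + (305/2438 + 1067/272) = -4 + 1342153/331568 = 15881/331568 ≈ 0.047897)
E = -168211/1647 (E = -2860*(-1/3294) - 103 = 1430/1647 - 103 = -168211/1647 ≈ -102.13)
1/(E + (n + 4080)) = 1/(-168211/1647 + (15881/331568 + 4080)) = 1/(-168211/1647 + 1352813321/331568) = 1/(2172310154839/546092496) = 546092496/2172310154839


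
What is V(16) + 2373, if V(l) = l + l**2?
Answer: 2645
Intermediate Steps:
V(16) + 2373 = 16*(1 + 16) + 2373 = 16*17 + 2373 = 272 + 2373 = 2645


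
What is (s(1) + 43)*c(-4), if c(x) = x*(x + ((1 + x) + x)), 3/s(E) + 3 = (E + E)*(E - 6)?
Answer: 24464/13 ≈ 1881.8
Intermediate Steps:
s(E) = 3/(-3 + 2*E*(-6 + E)) (s(E) = 3/(-3 + (E + E)*(E - 6)) = 3/(-3 + (2*E)*(-6 + E)) = 3/(-3 + 2*E*(-6 + E)))
c(x) = x*(1 + 3*x) (c(x) = x*(x + (1 + 2*x)) = x*(1 + 3*x))
(s(1) + 43)*c(-4) = (3/(-3 - 12*1 + 2*1²) + 43)*(-4*(1 + 3*(-4))) = (3/(-3 - 12 + 2*1) + 43)*(-4*(1 - 12)) = (3/(-3 - 12 + 2) + 43)*(-4*(-11)) = (3/(-13) + 43)*44 = (3*(-1/13) + 43)*44 = (-3/13 + 43)*44 = (556/13)*44 = 24464/13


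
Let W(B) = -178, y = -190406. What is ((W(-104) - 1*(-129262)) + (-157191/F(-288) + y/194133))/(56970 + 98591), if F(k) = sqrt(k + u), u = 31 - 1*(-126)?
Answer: 25059273766/30199523613 + 157191*I*sqrt(131)/20378491 ≈ 0.82979 + 0.088286*I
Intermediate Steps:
u = 157 (u = 31 + 126 = 157)
F(k) = sqrt(157 + k) (F(k) = sqrt(k + 157) = sqrt(157 + k))
((W(-104) - 1*(-129262)) + (-157191/F(-288) + y/194133))/(56970 + 98591) = ((-178 - 1*(-129262)) + (-157191/sqrt(157 - 288) - 190406/194133))/(56970 + 98591) = ((-178 + 129262) + (-157191*(-I*sqrt(131)/131) - 190406*1/194133))/155561 = (129084 + (-157191*(-I*sqrt(131)/131) - 190406/194133))*(1/155561) = (129084 + (-(-157191)*I*sqrt(131)/131 - 190406/194133))*(1/155561) = (129084 + (157191*I*sqrt(131)/131 - 190406/194133))*(1/155561) = (129084 + (-190406/194133 + 157191*I*sqrt(131)/131))*(1/155561) = (25059273766/194133 + 157191*I*sqrt(131)/131)*(1/155561) = 25059273766/30199523613 + 157191*I*sqrt(131)/20378491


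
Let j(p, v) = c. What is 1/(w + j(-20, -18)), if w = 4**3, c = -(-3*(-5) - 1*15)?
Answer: 1/64 ≈ 0.015625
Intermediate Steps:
c = 0 (c = -(15 - 15) = -1*0 = 0)
j(p, v) = 0
w = 64
1/(w + j(-20, -18)) = 1/(64 + 0) = 1/64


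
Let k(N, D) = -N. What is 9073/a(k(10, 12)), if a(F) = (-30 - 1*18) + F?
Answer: -9073/58 ≈ -156.43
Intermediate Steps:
a(F) = -48 + F (a(F) = (-30 - 18) + F = -48 + F)
9073/a(k(10, 12)) = 9073/(-48 - 1*10) = 9073/(-48 - 10) = 9073/(-58) = 9073*(-1/58) = -9073/58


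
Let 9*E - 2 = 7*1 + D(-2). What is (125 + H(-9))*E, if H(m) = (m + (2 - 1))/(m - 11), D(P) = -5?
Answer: 836/15 ≈ 55.733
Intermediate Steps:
H(m) = (1 + m)/(-11 + m) (H(m) = (m + 1)/(-11 + m) = (1 + m)/(-11 + m))
E = 4/9 (E = 2/9 + (7*1 - 5)/9 = 2/9 + (7 - 5)/9 = 2/9 + (1/9)*2 = 2/9 + 2/9 = 4/9 ≈ 0.44444)
(125 + H(-9))*E = (125 + (1 - 9)/(-11 - 9))*(4/9) = (125 - 8/(-20))*(4/9) = (125 - 1/20*(-8))*(4/9) = (125 + 2/5)*(4/9) = (627/5)*(4/9) = 836/15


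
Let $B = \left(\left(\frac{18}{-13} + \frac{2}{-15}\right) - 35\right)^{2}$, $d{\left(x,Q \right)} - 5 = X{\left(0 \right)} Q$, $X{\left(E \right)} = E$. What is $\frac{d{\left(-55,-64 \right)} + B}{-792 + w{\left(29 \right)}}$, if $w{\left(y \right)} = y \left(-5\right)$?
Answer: $- \frac{50898766}{35629425} \approx -1.4286$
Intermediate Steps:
$d{\left(x,Q \right)} = 5$ ($d{\left(x,Q \right)} = 5 + 0 Q = 5 + 0 = 5$)
$w{\left(y \right)} = - 5 y$
$B = \frac{50708641}{38025}$ ($B = \left(\left(18 \left(- \frac{1}{13}\right) + 2 \left(- \frac{1}{15}\right)\right) - 35\right)^{2} = \left(\left(- \frac{18}{13} - \frac{2}{15}\right) - 35\right)^{2} = \left(- \frac{296}{195} - 35\right)^{2} = \left(- \frac{7121}{195}\right)^{2} = \frac{50708641}{38025} \approx 1333.6$)
$\frac{d{\left(-55,-64 \right)} + B}{-792 + w{\left(29 \right)}} = \frac{5 + \frac{50708641}{38025}}{-792 - 145} = \frac{50898766}{38025 \left(-792 - 145\right)} = \frac{50898766}{38025 \left(-937\right)} = \frac{50898766}{38025} \left(- \frac{1}{937}\right) = - \frac{50898766}{35629425}$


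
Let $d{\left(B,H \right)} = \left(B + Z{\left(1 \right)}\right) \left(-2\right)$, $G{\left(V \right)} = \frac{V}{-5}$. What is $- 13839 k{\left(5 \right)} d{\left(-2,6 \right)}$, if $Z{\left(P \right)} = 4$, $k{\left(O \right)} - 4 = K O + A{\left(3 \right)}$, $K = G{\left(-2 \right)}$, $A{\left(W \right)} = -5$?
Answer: $55356$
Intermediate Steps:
$G{\left(V \right)} = - \frac{V}{5}$ ($G{\left(V \right)} = V \left(- \frac{1}{5}\right) = - \frac{V}{5}$)
$K = \frac{2}{5}$ ($K = \left(- \frac{1}{5}\right) \left(-2\right) = \frac{2}{5} \approx 0.4$)
$k{\left(O \right)} = -1 + \frac{2 O}{5}$ ($k{\left(O \right)} = 4 + \left(\frac{2 O}{5} - 5\right) = 4 + \left(-5 + \frac{2 O}{5}\right) = -1 + \frac{2 O}{5}$)
$d{\left(B,H \right)} = -8 - 2 B$ ($d{\left(B,H \right)} = \left(B + 4\right) \left(-2\right) = \left(4 + B\right) \left(-2\right) = -8 - 2 B$)
$- 13839 k{\left(5 \right)} d{\left(-2,6 \right)} = - 13839 \left(-1 + \frac{2}{5} \cdot 5\right) \left(-8 - -4\right) = - 13839 \left(-1 + 2\right) \left(-8 + 4\right) = - 13839 \cdot 1 \left(-4\right) = \left(-13839\right) \left(-4\right) = 55356$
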